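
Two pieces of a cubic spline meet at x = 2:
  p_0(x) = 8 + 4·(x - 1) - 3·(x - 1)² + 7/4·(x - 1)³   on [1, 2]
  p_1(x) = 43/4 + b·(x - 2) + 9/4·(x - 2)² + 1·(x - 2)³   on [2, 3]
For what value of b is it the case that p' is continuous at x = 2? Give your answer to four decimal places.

p_0'(x) = 4 - 6·(x - 1) + 21/4·(x - 1)², so p_0'(2) = 13/4. On the right, p_1'(2) = b, so b = 13/4.

3.2500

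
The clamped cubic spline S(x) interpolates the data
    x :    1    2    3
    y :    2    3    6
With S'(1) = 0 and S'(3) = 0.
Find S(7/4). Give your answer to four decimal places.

Write M_i for S''(x_i). With h_i = 1, 1 and divided differences Δ_i = 1, 3, the continuity of S' gives the tridiagonal system
  1·M_0 + 4·M_1 + 1·M_2 = 6(Δ_1 - Δ_0) = 12
Clamped end conditions give two more equations: 2h_0·M_0 + h_0·M_1 = 6(Δ_0 - S'(1)) = 6 and h_1·M_1 + 2h_1·M_2 = 6(S'(3) - Δ_1) = -18.
Solving: M_0 = 0, M_1 = 6, M_2 = -12.
On [1, 2], S(x) = 2 + 0·(x - 1) + 0·(x - 1)² + 1·(x - 1)³.
With (x - 1) = 3/4: S(7/4) = 155/64.

2.4219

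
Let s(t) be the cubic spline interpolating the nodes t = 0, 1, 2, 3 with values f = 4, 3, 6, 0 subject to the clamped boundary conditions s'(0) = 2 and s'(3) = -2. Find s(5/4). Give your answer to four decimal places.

With M_i denoting the second derivative at x_i, h_i = 1, 1, 1, and Δ_i = (y_(i+1) − y_i)/h_i = -1, 3, -6:
  1·M_0 + 4·M_1 + 1·M_2 = 6(Δ_1 - Δ_0) = 24
  1·M_1 + 4·M_2 + 1·M_3 = 6(Δ_2 - Δ_1) = -54
Clamped end conditions give two more equations: 2h_0·M_0 + h_0·M_1 = 6(Δ_0 - s'(0)) = -18 and h_2·M_2 + 2h_2·M_3 = 6(s'(3) - Δ_2) = 24.
Hence M_0 = -256/15, M_1 = 242/15, M_2 = -352/15, M_3 = 356/15.
On [1, 2], s(t) = 3 + 23/15·(t - 1) + 121/15·(t - 1)² - 33/5·(t - 1)³.
With (t - 1) = 1/4: s(5/4) = 1211/320.

3.7844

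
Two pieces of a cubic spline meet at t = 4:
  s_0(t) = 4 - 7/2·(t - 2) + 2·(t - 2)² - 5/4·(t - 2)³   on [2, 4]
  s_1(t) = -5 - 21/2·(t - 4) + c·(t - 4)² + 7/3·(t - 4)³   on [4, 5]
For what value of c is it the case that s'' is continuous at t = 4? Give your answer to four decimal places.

-5.5000

s_0''(t) = 4 - 15/2·(t - 2), so s_0''(4) = -11. On the right, s_1''(4) = 2c, so c = -11/2.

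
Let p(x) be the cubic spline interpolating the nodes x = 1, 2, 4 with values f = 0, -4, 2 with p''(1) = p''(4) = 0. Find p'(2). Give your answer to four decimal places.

Put M_i = p'' at the i-th knot. Here h = (1, 2) and Δ = (-4, 3), so the interior equations h_(i-1)·M_(i-1) + 2(h_(i-1)+h_i)·M_i + h_i·M_(i+1) = 6(Δ_i − Δ_(i-1)) read
  1·M_0 + 6·M_1 + 2·M_2 = 6(Δ_1 - Δ_0) = 42
Natural end conditions: M_0 = M_2 = 0.
Hence M_0 = 0, M_1 = 7, M_2 = 0.
On [2, 4], p'(x) = b_1 + 2c_1·(x - 2) + 3d_1·(x - 2)² with b_1 = Δ_1 - h_1(2M_1 + M_2)/6 = -5/3, c_1 = M_1/2 = 7/2, d_1 = (M_2 - M_1)/(6h_1) = -7/12. So p'(2) = -5/3.

-1.6667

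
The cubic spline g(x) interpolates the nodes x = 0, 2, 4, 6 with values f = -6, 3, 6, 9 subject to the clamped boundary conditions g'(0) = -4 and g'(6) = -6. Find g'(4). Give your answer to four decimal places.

Put M_i = g'' at the i-th knot. Here h = (2, 2, 2) and Δ = (9/2, 3/2, 3/2), so the interior equations h_(i-1)·M_(i-1) + 2(h_(i-1)+h_i)·M_i + h_i·M_(i+1) = 6(Δ_i − Δ_(i-1)) read
  2·M_0 + 8·M_1 + 2·M_2 = 6(Δ_1 - Δ_0) = -18
  2·M_1 + 8·M_2 + 2·M_3 = 6(Δ_2 - Δ_1) = 0
Clamped end conditions give two more equations: 2h_0·M_0 + h_0·M_1 = 6(Δ_0 - g'(0)) = 51 and h_2·M_2 + 2h_2·M_3 = 6(g'(6) - Δ_2) = -45.
Hence M_0 = 499/30, M_1 = -233/30, M_2 = 163/30, M_3 = -419/30.
On [4, 6], g'(x) = b_2 + 2c_2·(x - 4) + 3d_2·(x - 4)² with b_2 = Δ_2 - h_2(2M_2 + M_3)/6 = 38/15, c_2 = M_2/2 = 163/60, d_2 = (M_3 - M_2)/(6h_2) = -97/60. So g'(4) = 38/15.

2.5333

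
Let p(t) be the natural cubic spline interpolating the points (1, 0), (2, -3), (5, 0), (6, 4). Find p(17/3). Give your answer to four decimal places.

2.6020

Let m_i = p''(x_i). Step sizes h_i = 1, 3, 1; slopes of the chords Δ_i = (y_(i+1) - y_i)/h_i = -3, 1, 4.
  1·m_0 + 8·m_1 + 3·m_2 = 6(Δ_1 - Δ_0) = 24
  3·m_1 + 8·m_2 + 1·m_3 = 6(Δ_2 - Δ_1) = 18
Natural end conditions: m_0 = m_3 = 0.
Forward elimination and back-substitution give m_0 = 0, m_1 = 138/55, m_2 = 72/55, m_3 = 0.
On [5, 6], p(t) = 0 + 196/55·(t - 5) + 36/55·(t - 5)² - 12/55·(t - 5)³.
With (t - 5) = 2/3: p(17/3) = 1288/495.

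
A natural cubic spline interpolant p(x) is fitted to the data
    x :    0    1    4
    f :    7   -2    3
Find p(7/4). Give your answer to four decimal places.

-4.6875

Let m_i = p''(x_i). Step sizes h_i = 1, 3; slopes of the chords Δ_i = (y_(i+1) - y_i)/h_i = -9, 5/3.
  1·m_0 + 8·m_1 + 3·m_2 = 6(Δ_1 - Δ_0) = 64
Natural end conditions: m_0 = m_2 = 0.
Solving the tridiagonal system: m_0 = 0, m_1 = 8, m_2 = 0.
On [1, 4], p(x) = -2 - 19/3·(x - 1) + 4·(x - 1)² - 4/9·(x - 1)³.
With (x - 1) = 3/4: p(7/4) = -75/16.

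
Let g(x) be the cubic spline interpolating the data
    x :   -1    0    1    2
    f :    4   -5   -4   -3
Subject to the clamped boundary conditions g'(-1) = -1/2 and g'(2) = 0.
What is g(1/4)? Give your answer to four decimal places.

-5.9297

Write M_i for g''(x_i). With h_i = 1, 1, 1 and divided differences Δ_i = -9, 1, 1, the continuity of g' gives the tridiagonal system
  1·M_0 + 4·M_1 + 1·M_2 = 6(Δ_1 - Δ_0) = 60
  1·M_1 + 4·M_2 + 1·M_3 = 6(Δ_2 - Δ_1) = 0
Clamped end conditions give two more equations: 2h_0·M_0 + h_0·M_1 = 6(Δ_0 - g'(-1)) = -51 and h_2·M_2 + 2h_2·M_3 = 6(g'(2) - Δ_2) = -6.
Solving the tridiagonal system: M_0 = -116/3, M_1 = 79/3, M_2 = -20/3, M_3 = 1/3.
On [0, 1], g(x) = -5 - 20/3·x + 79/6·x² - 11/2·x³.
With x = 1/4: g(1/4) = -759/128.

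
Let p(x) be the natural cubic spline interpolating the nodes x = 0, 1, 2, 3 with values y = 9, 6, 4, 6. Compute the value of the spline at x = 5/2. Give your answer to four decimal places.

Let M_i = p''(x_i). Step sizes h_i = 1, 1, 1; slopes of the chords Δ_i = (y_(i+1) - y_i)/h_i = -3, -2, 2.
  1·M_0 + 4·M_1 + 1·M_2 = 6(Δ_1 - Δ_0) = 6
  1·M_1 + 4·M_2 + 1·M_3 = 6(Δ_2 - Δ_1) = 24
Natural end conditions: M_0 = M_3 = 0.
Solving: M_0 = 0, M_1 = 0, M_2 = 6, M_3 = 0.
On [2, 3], p(x) = 4 + 0·(x - 2) + 3·(x - 2)² - 1·(x - 2)³.
With (x - 2) = 1/2: p(5/2) = 37/8.

4.6250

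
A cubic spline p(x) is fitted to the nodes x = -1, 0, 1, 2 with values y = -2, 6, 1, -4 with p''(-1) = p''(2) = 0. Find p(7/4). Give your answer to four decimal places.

Put M_i = p'' at the i-th knot. Here h = (1, 1, 1) and Δ = (8, -5, -5), so the interior equations h_(i-1)·M_(i-1) + 2(h_(i-1)+h_i)·M_i + h_i·M_(i+1) = 6(Δ_i − Δ_(i-1)) read
  1·M_0 + 4·M_1 + 1·M_2 = 6(Δ_1 - Δ_0) = -78
  1·M_1 + 4·M_2 + 1·M_3 = 6(Δ_2 - Δ_1) = 0
Natural end conditions: M_0 = M_3 = 0.
Solving the tridiagonal system: M_0 = 0, M_1 = -104/5, M_2 = 26/5, M_3 = 0.
On [1, 2], p(x) = 1 - 101/15·(x - 1) + 13/5·(x - 1)² - 13/15·(x - 1)³.
With (x - 1) = 3/4: p(7/4) = -189/64.

-2.9531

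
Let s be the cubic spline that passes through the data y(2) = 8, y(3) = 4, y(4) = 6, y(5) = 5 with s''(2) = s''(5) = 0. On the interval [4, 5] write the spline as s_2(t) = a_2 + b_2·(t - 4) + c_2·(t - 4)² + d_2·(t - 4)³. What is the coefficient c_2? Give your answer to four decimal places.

-3.6000

Write m_i for s''(x_i). With h_i = 1, 1, 1 and divided differences Δ_i = -4, 2, -1, the continuity of s' gives the tridiagonal system
  1·m_0 + 4·m_1 + 1·m_2 = 6(Δ_1 - Δ_0) = 36
  1·m_1 + 4·m_2 + 1·m_3 = 6(Δ_2 - Δ_1) = -18
Natural end conditions: m_0 = m_3 = 0.
Forward elimination and back-substitution give m_0 = 0, m_1 = 54/5, m_2 = -36/5, m_3 = 0.
On [4, 5], with s_2(t) = a_2 + b_2·(t - 4) + c_2·(t - 4)² + d_2·(t - 4)³: c_2 = m_2/2 = -18/5, d_2 = (m_3 - m_2)/(6h_2) = 6/5, b_2 = Δ_2 - h_2(2m_2 + m_3)/6 = 7/5.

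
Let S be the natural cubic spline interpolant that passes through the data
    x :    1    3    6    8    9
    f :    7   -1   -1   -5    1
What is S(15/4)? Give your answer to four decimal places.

-1.3302

With σ_i denoting the second derivative at x_i, h_i = 2, 3, 2, 1, and Δ_i = (y_(i+1) − y_i)/h_i = -4, 0, -2, 6:
  2·σ_0 + 10·σ_1 + 3·σ_2 = 6(Δ_1 - Δ_0) = 24
  3·σ_1 + 10·σ_2 + 2·σ_3 = 6(Δ_2 - Δ_1) = -12
  2·σ_2 + 6·σ_3 + 1·σ_4 = 6(Δ_3 - Δ_2) = 48
Natural end conditions: σ_0 = σ_4 = 0.
Hence σ_0 = 0, σ_1 = 84/23, σ_2 = -96/23, σ_3 = 216/23, σ_4 = 0.
On [3, 6], S(x) = -1 - 36/23·(x - 3) + 42/23·(x - 3)² - 10/23·(x - 3)³.
With (x - 3) = 3/4: S(15/4) = -979/736.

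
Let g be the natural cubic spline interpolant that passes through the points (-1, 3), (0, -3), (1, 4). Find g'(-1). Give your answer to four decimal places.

Let σ_i = g''(x_i). Step sizes h_i = 1, 1; slopes of the chords Δ_i = (y_(i+1) - y_i)/h_i = -6, 7.
  1·σ_0 + 4·σ_1 + 1·σ_2 = 6(Δ_1 - Δ_0) = 78
Natural end conditions: σ_0 = σ_2 = 0.
Solving the tridiagonal system: σ_0 = 0, σ_1 = 39/2, σ_2 = 0.
On [-1, 0], g'(t) = b_0 + 2c_0·(t + 1) + 3d_0·(t + 1)² with b_0 = Δ_0 - h_0(2σ_0 + σ_1)/6 = -37/4, c_0 = σ_0/2 = 0, d_0 = (σ_1 - σ_0)/(6h_0) = 13/4. So g'(-1) = -37/4.

-9.2500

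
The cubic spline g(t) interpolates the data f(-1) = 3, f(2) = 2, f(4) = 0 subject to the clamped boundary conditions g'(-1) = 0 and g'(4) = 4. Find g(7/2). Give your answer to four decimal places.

-1.0281

Let M_i = g''(x_i). Step sizes h_i = 3, 2; slopes of the chords Δ_i = (y_(i+1) - y_i)/h_i = -1/3, -1.
  3·M_0 + 10·M_1 + 2·M_2 = 6(Δ_1 - Δ_0) = -4
Clamped end conditions give two more equations: 2h_0·M_0 + h_0·M_1 = 6(Δ_0 - g'(-1)) = -2 and h_1·M_1 + 2h_1·M_2 = 6(g'(4) - Δ_1) = 30.
Solving the tridiagonal system: M_0 = 13/15, M_1 = -12/5, M_2 = 87/10.
On [2, 4], g(t) = 2 - 23/10·(t - 2) - 6/5·(t - 2)² + 37/40·(t - 2)³.
With (t - 2) = 3/2: g(7/2) = -329/320.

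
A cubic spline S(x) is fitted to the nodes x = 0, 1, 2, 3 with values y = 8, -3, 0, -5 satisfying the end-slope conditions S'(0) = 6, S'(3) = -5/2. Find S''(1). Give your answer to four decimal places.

Put M_i = S'' at the i-th knot. Here h = (1, 1, 1) and Δ = (-11, 3, -5), so the interior equations h_(i-1)·M_(i-1) + 2(h_(i-1)+h_i)·M_i + h_i·M_(i+1) = 6(Δ_i − Δ_(i-1)) read
  1·M_0 + 4·M_1 + 1·M_2 = 6(Δ_1 - Δ_0) = 84
  1·M_1 + 4·M_2 + 1·M_3 = 6(Δ_2 - Δ_1) = -48
Clamped end conditions give two more equations: 2h_0·M_0 + h_0·M_1 = 6(Δ_0 - S'(0)) = -102 and h_2·M_2 + 2h_2·M_3 = 6(S'(3) - Δ_2) = 15.
Solving: M_0 = -1117/15, M_1 = 704/15, M_2 = -439/15, M_3 = 332/15.

46.9333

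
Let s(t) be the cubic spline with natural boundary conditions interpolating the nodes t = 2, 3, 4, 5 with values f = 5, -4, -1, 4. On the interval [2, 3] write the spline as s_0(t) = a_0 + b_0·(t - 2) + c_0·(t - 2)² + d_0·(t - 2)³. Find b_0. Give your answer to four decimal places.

-12.0667

With σ_i denoting the second derivative at x_i, h_i = 1, 1, 1, and Δ_i = (y_(i+1) − y_i)/h_i = -9, 3, 5:
  1·σ_0 + 4·σ_1 + 1·σ_2 = 6(Δ_1 - Δ_0) = 72
  1·σ_1 + 4·σ_2 + 1·σ_3 = 6(Δ_2 - Δ_1) = 12
Natural end conditions: σ_0 = σ_3 = 0.
Solving: σ_0 = 0, σ_1 = 92/5, σ_2 = -8/5, σ_3 = 0.
On [2, 3], with s_0(t) = a_0 + b_0·(t - 2) + c_0·(t - 2)² + d_0·(t - 2)³: c_0 = σ_0/2 = 0, d_0 = (σ_1 - σ_0)/(6h_0) = 46/15, b_0 = Δ_0 - h_0(2σ_0 + σ_1)/6 = -181/15.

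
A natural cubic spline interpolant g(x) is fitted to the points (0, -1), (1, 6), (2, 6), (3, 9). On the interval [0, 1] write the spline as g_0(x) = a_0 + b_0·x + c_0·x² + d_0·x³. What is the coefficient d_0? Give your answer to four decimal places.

-2.0667

Write M_i for g''(x_i). With h_i = 1, 1, 1 and divided differences Δ_i = 7, 0, 3, the continuity of g' gives the tridiagonal system
  1·M_0 + 4·M_1 + 1·M_2 = 6(Δ_1 - Δ_0) = -42
  1·M_1 + 4·M_2 + 1·M_3 = 6(Δ_2 - Δ_1) = 18
Natural end conditions: M_0 = M_3 = 0.
Solving the tridiagonal system: M_0 = 0, M_1 = -62/5, M_2 = 38/5, M_3 = 0.
On [0, 1], with g_0(x) = a_0 + b_0·x + c_0·x² + d_0·x³: c_0 = M_0/2 = 0, d_0 = (M_1 - M_0)/(6h_0) = -31/15, b_0 = Δ_0 - h_0(2M_0 + M_1)/6 = 136/15.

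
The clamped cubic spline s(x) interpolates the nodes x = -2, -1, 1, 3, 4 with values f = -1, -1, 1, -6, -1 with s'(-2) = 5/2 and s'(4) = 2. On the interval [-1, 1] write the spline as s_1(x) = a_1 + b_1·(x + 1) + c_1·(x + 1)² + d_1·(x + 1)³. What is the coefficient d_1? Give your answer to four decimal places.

-1.1373

With M_i denoting the second derivative at x_i, h_i = 1, 2, 2, 1, and Δ_i = (y_(i+1) − y_i)/h_i = 0, 1, -7/2, 5:
  1·M_0 + 6·M_1 + 2·M_2 = 6(Δ_1 - Δ_0) = 6
  2·M_1 + 8·M_2 + 2·M_3 = 6(Δ_2 - Δ_1) = -27
  2·M_2 + 6·M_3 + 1·M_4 = 6(Δ_3 - Δ_2) = 51
Clamped end conditions give two more equations: 2h_0·M_0 + h_0·M_1 = 6(Δ_0 - s'(-2)) = -15 and h_3·M_3 + 2h_3·M_4 = 6(s'(4) - Δ_3) = -18.
Hence M_0 = -1349/132, M_1 = 359/66, M_2 = -197/24, M_3 = 917/66, M_4 = -2105/132.
On [-1, 1], with s_1(x) = a_1 + b_1·(x + 1) + c_1·(x + 1)² + d_1·(x + 1)³: c_1 = M_1/2 = 359/132, d_1 = (M_2 - M_1)/(6h_1) = -1201/1056, b_1 = Δ_1 - h_1(2M_1 + M_2)/6 = 29/264.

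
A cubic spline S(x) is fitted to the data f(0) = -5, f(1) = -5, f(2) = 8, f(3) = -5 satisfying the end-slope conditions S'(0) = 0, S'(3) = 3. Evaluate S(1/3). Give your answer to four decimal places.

-5.7852

Write m_i for S''(x_i). With h_i = 1, 1, 1 and divided differences Δ_i = 0, 13, -13, the continuity of S' gives the tridiagonal system
  1·m_0 + 4·m_1 + 1·m_2 = 6(Δ_1 - Δ_0) = 78
  1·m_1 + 4·m_2 + 1·m_3 = 6(Δ_2 - Δ_1) = -156
Clamped end conditions give two more equations: 2h_0·m_0 + h_0·m_1 = 6(Δ_0 - S'(0)) = 0 and h_2·m_2 + 2h_2·m_3 = 6(S'(3) - Δ_2) = 96.
Solving: m_0 = -106/5, m_1 = 212/5, m_2 = -352/5, m_3 = 416/5.
On [0, 1], S(x) = -5 + 0·x - 53/5·x² + 53/5·x³.
With x = 1/3: S(1/3) = -781/135.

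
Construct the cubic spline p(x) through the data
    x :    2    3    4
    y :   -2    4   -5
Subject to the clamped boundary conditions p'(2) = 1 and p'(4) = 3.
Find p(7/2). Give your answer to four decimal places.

Let M_i = p''(x_i). Step sizes h_i = 1, 1; slopes of the chords Δ_i = (y_(i+1) - y_i)/h_i = 6, -9.
  1·M_0 + 4·M_1 + 1·M_2 = 6(Δ_1 - Δ_0) = -90
Clamped end conditions give two more equations: 2h_0·M_0 + h_0·M_1 = 6(Δ_0 - p'(2)) = 30 and h_1·M_1 + 2h_1·M_2 = 6(p'(4) - Δ_1) = 72.
Forward elimination and back-substitution give M_0 = 77/2, M_1 = -47, M_2 = 119/2.
On [3, 4], p(x) = 4 - 13/4·(x - 3) - 47/2·(x - 3)² + 71/4·(x - 3)³.
With (x - 3) = 1/2: p(7/2) = -41/32.

-1.2813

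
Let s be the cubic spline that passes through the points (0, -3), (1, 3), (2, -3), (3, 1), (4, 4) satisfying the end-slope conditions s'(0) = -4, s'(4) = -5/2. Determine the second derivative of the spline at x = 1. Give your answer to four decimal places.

With σ_i denoting the second derivative at x_i, h_i = 1, 1, 1, 1, and Δ_i = (y_(i+1) − y_i)/h_i = 6, -6, 4, 3:
  1·σ_0 + 4·σ_1 + 1·σ_2 = 6(Δ_1 - Δ_0) = -72
  1·σ_1 + 4·σ_2 + 1·σ_3 = 6(Δ_2 - Δ_1) = 60
  1·σ_2 + 4·σ_3 + 1·σ_4 = 6(Δ_3 - Δ_2) = -6
Clamped end conditions give two more equations: 2h_0·σ_0 + h_0·σ_1 = 6(Δ_0 - s'(0)) = 60 and h_3·σ_3 + 2h_3·σ_4 = 6(s'(4) - Δ_3) = -33.
Solving: σ_0 = 2697/56, σ_1 = -1017/28, σ_2 = 201/8, σ_3 = -117/28, σ_4 = -807/56.

-36.3214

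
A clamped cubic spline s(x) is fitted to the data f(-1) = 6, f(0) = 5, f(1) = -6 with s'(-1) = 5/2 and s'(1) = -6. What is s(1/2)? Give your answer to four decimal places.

Write M_i for s''(x_i). With h_i = 1, 1 and divided differences Δ_i = -1, -11, the continuity of s' gives the tridiagonal system
  1·M_0 + 4·M_1 + 1·M_2 = 6(Δ_1 - Δ_0) = -60
Clamped end conditions give two more equations: 2h_0·M_0 + h_0·M_1 = 6(Δ_0 - s'(-1)) = -21 and h_1·M_1 + 2h_1·M_2 = 6(s'(1) - Δ_1) = 30.
Hence M_0 = 1/4, M_1 = -43/2, M_2 = 103/4.
On [0, 1], s(x) = 5 - 65/8·x - 43/4·x² + 63/8·x³.
With x = 1/2: s(1/2) = -49/64.

-0.7656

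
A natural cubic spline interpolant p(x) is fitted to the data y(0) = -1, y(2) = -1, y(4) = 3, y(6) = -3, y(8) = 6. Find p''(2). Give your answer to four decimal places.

3.0804

Write M_i for p''(x_i). With h_i = 2, 2, 2, 2 and divided differences Δ_i = 0, 2, -3, 9/2, the continuity of p' gives the tridiagonal system
  2·M_0 + 8·M_1 + 2·M_2 = 6(Δ_1 - Δ_0) = 12
  2·M_1 + 8·M_2 + 2·M_3 = 6(Δ_2 - Δ_1) = -30
  2·M_2 + 8·M_3 + 2·M_4 = 6(Δ_3 - Δ_2) = 45
Natural end conditions: M_0 = M_4 = 0.
Solving the tridiagonal system: M_0 = 0, M_1 = 345/112, M_2 = -177/28, M_3 = 807/112, M_4 = 0.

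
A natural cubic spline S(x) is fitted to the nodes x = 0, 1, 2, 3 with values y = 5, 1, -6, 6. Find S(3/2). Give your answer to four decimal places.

-3.7000

With M_i denoting the second derivative at x_i, h_i = 1, 1, 1, and Δ_i = (y_(i+1) − y_i)/h_i = -4, -7, 12:
  1·M_0 + 4·M_1 + 1·M_2 = 6(Δ_1 - Δ_0) = -18
  1·M_1 + 4·M_2 + 1·M_3 = 6(Δ_2 - Δ_1) = 114
Natural end conditions: M_0 = M_3 = 0.
Solving: M_0 = 0, M_1 = -62/5, M_2 = 158/5, M_3 = 0.
On [1, 2], S(x) = 1 - 122/15·(x - 1) - 31/5·(x - 1)² + 22/3·(x - 1)³.
With (x - 1) = 1/2: S(3/2) = -37/10.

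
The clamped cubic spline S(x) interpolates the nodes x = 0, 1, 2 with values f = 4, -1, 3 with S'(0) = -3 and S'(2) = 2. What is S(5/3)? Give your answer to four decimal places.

Put M_i = S'' at the i-th knot. Here h = (1, 1) and Δ = (-5, 4), so the interior equations h_(i-1)·M_(i-1) + 2(h_(i-1)+h_i)·M_i + h_i·M_(i+1) = 6(Δ_i − Δ_(i-1)) read
  1·M_0 + 4·M_1 + 1·M_2 = 6(Δ_1 - Δ_0) = 54
Clamped end conditions give two more equations: 2h_0·M_0 + h_0·M_1 = 6(Δ_0 - S'(0)) = -12 and h_1·M_1 + 2h_1·M_2 = 6(S'(2) - Δ_1) = -12.
Solving: M_0 = -17, M_1 = 22, M_2 = -17.
On [1, 2], S(x) = -1 - 1/2·(x - 1) + 11·(x - 1)² - 13/2·(x - 1)³.
With (x - 1) = 2/3: S(5/3) = 44/27.

1.6296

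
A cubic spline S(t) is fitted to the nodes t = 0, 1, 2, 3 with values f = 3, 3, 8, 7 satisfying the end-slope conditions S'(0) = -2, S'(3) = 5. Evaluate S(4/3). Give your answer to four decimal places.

Write M_i for S''(x_i). With h_i = 1, 1, 1 and divided differences Δ_i = 0, 5, -1, the continuity of S' gives the tridiagonal system
  1·M_0 + 4·M_1 + 1·M_2 = 6(Δ_1 - Δ_0) = 30
  1·M_1 + 4·M_2 + 1·M_3 = 6(Δ_2 - Δ_1) = -36
Clamped end conditions give two more equations: 2h_0·M_0 + h_0·M_1 = 6(Δ_0 - S'(0)) = 12 and h_2·M_2 + 2h_2·M_3 = 6(S'(3) - Δ_2) = 36.
Forward elimination and back-substitution give M_0 = -2/15, M_1 = 184/15, M_2 = -284/15, M_3 = 412/15.
On [1, 2], S(t) = 3 + 61/15·(t - 1) + 92/15·(t - 1)² - 26/5·(t - 1)³.
With (t - 1) = 1/3: S(4/3) = 218/45.

4.8444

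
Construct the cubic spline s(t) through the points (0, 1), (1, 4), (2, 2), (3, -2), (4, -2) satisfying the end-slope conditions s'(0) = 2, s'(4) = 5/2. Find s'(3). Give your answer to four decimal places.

Put M_i = s'' at the i-th knot. Here h = (1, 1, 1, 1) and Δ = (3, -2, -4, 0), so the interior equations h_(i-1)·M_(i-1) + 2(h_(i-1)+h_i)·M_i + h_i·M_(i+1) = 6(Δ_i − Δ_(i-1)) read
  1·M_0 + 4·M_1 + 1·M_2 = 6(Δ_1 - Δ_0) = -30
  1·M_1 + 4·M_2 + 1·M_3 = 6(Δ_2 - Δ_1) = -12
  1·M_2 + 4·M_3 + 1·M_4 = 6(Δ_3 - Δ_2) = 24
Clamped end conditions give two more equations: 2h_0·M_0 + h_0·M_1 = 6(Δ_0 - s'(0)) = 6 and h_3·M_3 + 2h_3·M_4 = 6(s'(4) - Δ_3) = 15.
Solving the tridiagonal system: M_0 = 415/56, M_1 = -247/28, M_2 = -17/8, M_3 = 149/28, M_4 = 271/56.
On [3, 4], s'(t) = b_3 + 2c_3·(t - 3) + 3d_3·(t - 3)² with b_3 = Δ_3 - h_3(2M_3 + M_4)/6 = -289/112, c_3 = M_3/2 = 149/56, d_3 = (M_4 - M_3)/(6h_3) = -9/112. So s'(3) = -289/112.

-2.5804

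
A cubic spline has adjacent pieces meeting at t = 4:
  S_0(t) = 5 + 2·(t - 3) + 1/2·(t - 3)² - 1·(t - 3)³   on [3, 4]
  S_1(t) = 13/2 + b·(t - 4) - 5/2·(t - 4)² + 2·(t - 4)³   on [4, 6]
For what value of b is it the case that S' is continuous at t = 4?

S_0'(t) = 2 + 1·(t - 3) - 3·(t - 3)², so S_0'(4) = 0. On the right, S_1'(4) = b, so b = 0.

0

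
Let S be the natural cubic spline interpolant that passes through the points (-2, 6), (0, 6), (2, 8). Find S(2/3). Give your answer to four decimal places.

6.4815

Write M_i for S''(x_i). With h_i = 2, 2 and divided differences Δ_i = 0, 1, the continuity of S' gives the tridiagonal system
  2·M_0 + 8·M_1 + 2·M_2 = 6(Δ_1 - Δ_0) = 6
Natural end conditions: M_0 = M_2 = 0.
Hence M_0 = 0, M_1 = 3/4, M_2 = 0.
On [0, 2], S(x) = 6 + 1/2·x + 3/8·x² - 1/16·x³.
With x = 2/3: S(2/3) = 175/27.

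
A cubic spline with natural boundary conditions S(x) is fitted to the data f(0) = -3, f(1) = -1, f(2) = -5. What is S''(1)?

-9

With M_i denoting the second derivative at x_i, h_i = 1, 1, and Δ_i = (y_(i+1) − y_i)/h_i = 2, -4:
  1·M_0 + 4·M_1 + 1·M_2 = 6(Δ_1 - Δ_0) = -36
Natural end conditions: M_0 = M_2 = 0.
Solving: M_0 = 0, M_1 = -9, M_2 = 0.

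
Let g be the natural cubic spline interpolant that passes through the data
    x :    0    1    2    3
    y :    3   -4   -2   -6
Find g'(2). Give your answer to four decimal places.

0.4000

Write m_i for g''(x_i). With h_i = 1, 1, 1 and divided differences Δ_i = -7, 2, -4, the continuity of g' gives the tridiagonal system
  1·m_0 + 4·m_1 + 1·m_2 = 6(Δ_1 - Δ_0) = 54
  1·m_1 + 4·m_2 + 1·m_3 = 6(Δ_2 - Δ_1) = -36
Natural end conditions: m_0 = m_3 = 0.
Hence m_0 = 0, m_1 = 84/5, m_2 = -66/5, m_3 = 0.
On [2, 3], g'(x) = b_2 + 2c_2·(x - 2) + 3d_2·(x - 2)² with b_2 = Δ_2 - h_2(2m_2 + m_3)/6 = 2/5, c_2 = m_2/2 = -33/5, d_2 = (m_3 - m_2)/(6h_2) = 11/5. So g'(2) = 2/5.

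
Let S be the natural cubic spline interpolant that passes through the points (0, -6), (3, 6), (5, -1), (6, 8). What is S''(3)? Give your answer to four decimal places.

-7.5000

Put σ_i = S'' at the i-th knot. Here h = (3, 2, 1) and Δ = (4, -7/2, 9), so the interior equations h_(i-1)·σ_(i-1) + 2(h_(i-1)+h_i)·σ_i + h_i·σ_(i+1) = 6(Δ_i − Δ_(i-1)) read
  3·σ_0 + 10·σ_1 + 2·σ_2 = 6(Δ_1 - Δ_0) = -45
  2·σ_1 + 6·σ_2 + 1·σ_3 = 6(Δ_2 - Δ_1) = 75
Natural end conditions: σ_0 = σ_3 = 0.
Hence σ_0 = 0, σ_1 = -15/2, σ_2 = 15, σ_3 = 0.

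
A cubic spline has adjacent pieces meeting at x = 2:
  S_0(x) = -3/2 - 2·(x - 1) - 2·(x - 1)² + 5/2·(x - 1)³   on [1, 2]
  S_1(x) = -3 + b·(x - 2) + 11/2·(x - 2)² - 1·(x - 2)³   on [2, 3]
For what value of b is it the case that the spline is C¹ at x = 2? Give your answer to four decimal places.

1.5000

S_0'(x) = -2 - 4·(x - 1) + 15/2·(x - 1)², so S_0'(2) = 3/2. On the right, S_1'(2) = b, so b = 3/2.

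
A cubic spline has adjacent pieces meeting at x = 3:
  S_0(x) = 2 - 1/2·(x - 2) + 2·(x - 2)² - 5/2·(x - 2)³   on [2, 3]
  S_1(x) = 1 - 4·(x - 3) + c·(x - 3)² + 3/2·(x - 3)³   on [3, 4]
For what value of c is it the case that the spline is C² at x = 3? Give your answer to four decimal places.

-5.5000

S_0''(x) = 4 - 15·(x - 2), so S_0''(3) = -11. On the right, S_1''(3) = 2c, so c = -11/2.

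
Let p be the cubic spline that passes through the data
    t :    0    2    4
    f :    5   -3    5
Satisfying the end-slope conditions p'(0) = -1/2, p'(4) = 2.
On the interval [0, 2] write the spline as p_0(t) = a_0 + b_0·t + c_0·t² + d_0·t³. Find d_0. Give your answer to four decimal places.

1.7813

With σ_i denoting the second derivative at x_i, h_i = 2, 2, and Δ_i = (y_(i+1) − y_i)/h_i = -4, 4:
  2·σ_0 + 8·σ_1 + 2·σ_2 = 6(Δ_1 - Δ_0) = 48
Clamped end conditions give two more equations: 2h_0·σ_0 + h_0·σ_1 = 6(Δ_0 - p'(0)) = -21 and h_1·σ_1 + 2h_1·σ_2 = 6(p'(4) - Δ_1) = -12.
Solving the tridiagonal system: σ_0 = -85/8, σ_1 = 43/4, σ_2 = -67/8.
On [0, 2], with p_0(t) = a_0 + b_0·t + c_0·t² + d_0·t³: c_0 = σ_0/2 = -85/16, d_0 = (σ_1 - σ_0)/(6h_0) = 57/32, b_0 = Δ_0 - h_0(2σ_0 + σ_1)/6 = -1/2.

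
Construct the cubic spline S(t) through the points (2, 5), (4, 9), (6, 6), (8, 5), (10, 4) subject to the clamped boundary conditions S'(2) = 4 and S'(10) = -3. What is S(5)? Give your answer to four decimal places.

Put M_i = S'' at the i-th knot. Here h = (2, 2, 2, 2) and Δ = (2, -3/2, -1/2, -1/2), so the interior equations h_(i-1)·M_(i-1) + 2(h_(i-1)+h_i)·M_i + h_i·M_(i+1) = 6(Δ_i − Δ_(i-1)) read
  2·M_0 + 8·M_1 + 2·M_2 = 6(Δ_1 - Δ_0) = -21
  2·M_1 + 8·M_2 + 2·M_3 = 6(Δ_2 - Δ_1) = 6
  2·M_2 + 8·M_3 + 2·M_4 = 6(Δ_3 - Δ_2) = 0
Clamped end conditions give two more equations: 2h_0·M_0 + h_0·M_1 = 6(Δ_0 - S'(2)) = -12 and h_3·M_3 + 2h_3·M_4 = 6(S'(10) - Δ_3) = -15.
Forward elimination and back-substitution give M_0 = -197/112, M_1 = -139/56, M_2 = 19/16, M_3 = 41/56, M_4 = -461/112.
On [4, 6], S(t) = 9 - 27/112·(t - 4) - 139/112·(t - 4)² + 137/448·(t - 4)³.
With (t - 4) = 1: S(5) = 3505/448.

7.8237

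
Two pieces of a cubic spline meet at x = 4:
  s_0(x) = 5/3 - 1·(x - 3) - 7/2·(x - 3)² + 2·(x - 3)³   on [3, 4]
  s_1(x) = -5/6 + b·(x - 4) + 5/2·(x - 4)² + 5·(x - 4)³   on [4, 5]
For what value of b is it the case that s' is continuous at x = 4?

-2

s_0'(x) = -1 - 7·(x - 3) + 6·(x - 3)², so s_0'(4) = -2. On the right, s_1'(4) = b, so b = -2.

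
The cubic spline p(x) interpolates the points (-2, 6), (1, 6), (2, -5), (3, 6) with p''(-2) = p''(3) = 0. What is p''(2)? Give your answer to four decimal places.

36.1935

Write M_i for p''(x_i). With h_i = 3, 1, 1 and divided differences Δ_i = 0, -11, 11, the continuity of p' gives the tridiagonal system
  3·M_0 + 8·M_1 + 1·M_2 = 6(Δ_1 - Δ_0) = -66
  1·M_1 + 4·M_2 + 1·M_3 = 6(Δ_2 - Δ_1) = 132
Natural end conditions: M_0 = M_3 = 0.
Hence M_0 = 0, M_1 = -396/31, M_2 = 1122/31, M_3 = 0.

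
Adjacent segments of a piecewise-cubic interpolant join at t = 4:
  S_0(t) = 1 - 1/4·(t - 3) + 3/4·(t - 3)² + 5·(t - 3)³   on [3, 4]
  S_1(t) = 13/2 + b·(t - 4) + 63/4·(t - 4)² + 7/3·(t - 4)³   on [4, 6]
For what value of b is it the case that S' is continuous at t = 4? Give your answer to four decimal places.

S_0'(t) = -1/4 + 3/2·(t - 3) + 15·(t - 3)², so S_0'(4) = 65/4. On the right, S_1'(4) = b, so b = 65/4.

16.2500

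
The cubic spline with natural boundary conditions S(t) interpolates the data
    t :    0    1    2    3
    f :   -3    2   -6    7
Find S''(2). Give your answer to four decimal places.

38.8000

Put M_i = S'' at the i-th knot. Here h = (1, 1, 1) and Δ = (5, -8, 13), so the interior equations h_(i-1)·M_(i-1) + 2(h_(i-1)+h_i)·M_i + h_i·M_(i+1) = 6(Δ_i − Δ_(i-1)) read
  1·M_0 + 4·M_1 + 1·M_2 = 6(Δ_1 - Δ_0) = -78
  1·M_1 + 4·M_2 + 1·M_3 = 6(Δ_2 - Δ_1) = 126
Natural end conditions: M_0 = M_3 = 0.
Solving the tridiagonal system: M_0 = 0, M_1 = -146/5, M_2 = 194/5, M_3 = 0.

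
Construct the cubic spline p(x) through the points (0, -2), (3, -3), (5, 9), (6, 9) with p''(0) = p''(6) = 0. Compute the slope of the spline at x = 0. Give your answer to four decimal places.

-3.0119

Let m_i = p''(x_i). Step sizes h_i = 3, 2, 1; slopes of the chords Δ_i = (y_(i+1) - y_i)/h_i = -1/3, 6, 0.
  3·m_0 + 10·m_1 + 2·m_2 = 6(Δ_1 - Δ_0) = 38
  2·m_1 + 6·m_2 + 1·m_3 = 6(Δ_2 - Δ_1) = -36
Natural end conditions: m_0 = m_3 = 0.
Forward elimination and back-substitution give m_0 = 0, m_1 = 75/14, m_2 = -109/14, m_3 = 0.
On [0, 3], p'(x) = b_0 + 2c_0·x + 3d_0·x² with b_0 = Δ_0 - h_0(2m_0 + m_1)/6 = -253/84, c_0 = m_0/2 = 0, d_0 = (m_1 - m_0)/(6h_0) = 25/84. So p'(0) = -253/84.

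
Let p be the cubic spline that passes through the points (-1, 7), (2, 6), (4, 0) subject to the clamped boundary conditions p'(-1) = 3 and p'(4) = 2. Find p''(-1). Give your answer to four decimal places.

-1.9333

Put M_i = p'' at the i-th knot. Here h = (3, 2) and Δ = (-1/3, -3), so the interior equations h_(i-1)·M_(i-1) + 2(h_(i-1)+h_i)·M_i + h_i·M_(i+1) = 6(Δ_i − Δ_(i-1)) read
  3·M_0 + 10·M_1 + 2·M_2 = 6(Δ_1 - Δ_0) = -16
Clamped end conditions give two more equations: 2h_0·M_0 + h_0·M_1 = 6(Δ_0 - p'(-1)) = -20 and h_1·M_1 + 2h_1·M_2 = 6(p'(4) - Δ_1) = 30.
Hence M_0 = -29/15, M_1 = -14/5, M_2 = 89/10.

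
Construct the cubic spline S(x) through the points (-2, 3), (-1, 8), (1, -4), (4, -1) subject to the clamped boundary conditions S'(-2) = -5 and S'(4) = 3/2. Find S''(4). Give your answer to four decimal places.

-4.3509

Write M_i for S''(x_i). With h_i = 1, 2, 3 and divided differences Δ_i = 5, -6, 1, the continuity of S' gives the tridiagonal system
  1·M_0 + 6·M_1 + 2·M_2 = 6(Δ_1 - Δ_0) = -66
  2·M_1 + 10·M_2 + 3·M_3 = 6(Δ_2 - Δ_1) = 42
Clamped end conditions give two more equations: 2h_0·M_0 + h_0·M_1 = 6(Δ_0 - S'(-2)) = 60 and h_2·M_2 + 2h_2·M_3 = 6(S'(4) - Δ_2) = 3.
Hence M_0 = 2308/57, M_1 = -1196/57, M_2 = 553/57, M_3 = -248/57.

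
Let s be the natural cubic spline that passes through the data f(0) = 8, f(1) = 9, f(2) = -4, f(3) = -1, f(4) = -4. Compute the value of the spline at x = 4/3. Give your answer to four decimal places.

With σ_i denoting the second derivative at x_i, h_i = 1, 1, 1, 1, and Δ_i = (y_(i+1) − y_i)/h_i = 1, -13, 3, -3:
  1·σ_0 + 4·σ_1 + 1·σ_2 = 6(Δ_1 - Δ_0) = -84
  1·σ_1 + 4·σ_2 + 1·σ_3 = 6(Δ_2 - Δ_1) = 96
  1·σ_2 + 4·σ_3 + 1·σ_4 = 6(Δ_3 - Δ_2) = -36
Natural end conditions: σ_0 = σ_4 = 0.
Hence σ_0 = 0, σ_1 = -30, σ_2 = 36, σ_3 = -18, σ_4 = 0.
On [1, 2], s(x) = 9 - 9·(x - 1) - 15·(x - 1)² + 11·(x - 1)³.
With (x - 1) = 1/3: s(4/3) = 128/27.

4.7407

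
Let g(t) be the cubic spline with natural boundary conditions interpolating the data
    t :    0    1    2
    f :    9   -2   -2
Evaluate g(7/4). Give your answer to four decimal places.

Put σ_i = g'' at the i-th knot. Here h = (1, 1) and Δ = (-11, 0), so the interior equations h_(i-1)·σ_(i-1) + 2(h_(i-1)+h_i)·σ_i + h_i·σ_(i+1) = 6(Δ_i − Δ_(i-1)) read
  1·σ_0 + 4·σ_1 + 1·σ_2 = 6(Δ_1 - Δ_0) = 66
Natural end conditions: σ_0 = σ_2 = 0.
Hence σ_0 = 0, σ_1 = 33/2, σ_2 = 0.
On [1, 2], g(t) = -2 - 11/2·(t - 1) + 33/4·(t - 1)² - 11/4·(t - 1)³.
With (t - 1) = 3/4: g(7/4) = -677/256.

-2.6445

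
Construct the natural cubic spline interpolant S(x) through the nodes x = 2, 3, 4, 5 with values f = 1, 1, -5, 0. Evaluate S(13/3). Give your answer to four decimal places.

-4.5679

Let σ_i = S''(x_i). Step sizes h_i = 1, 1, 1; slopes of the chords Δ_i = (y_(i+1) - y_i)/h_i = 0, -6, 5.
  1·σ_0 + 4·σ_1 + 1·σ_2 = 6(Δ_1 - Δ_0) = -36
  1·σ_1 + 4·σ_2 + 1·σ_3 = 6(Δ_2 - Δ_1) = 66
Natural end conditions: σ_0 = σ_3 = 0.
Solving: σ_0 = 0, σ_1 = -14, σ_2 = 20, σ_3 = 0.
On [4, 5], S(x) = -5 - 5/3·(x - 4) + 10·(x - 4)² - 10/3·(x - 4)³.
With (x - 4) = 1/3: S(13/3) = -370/81.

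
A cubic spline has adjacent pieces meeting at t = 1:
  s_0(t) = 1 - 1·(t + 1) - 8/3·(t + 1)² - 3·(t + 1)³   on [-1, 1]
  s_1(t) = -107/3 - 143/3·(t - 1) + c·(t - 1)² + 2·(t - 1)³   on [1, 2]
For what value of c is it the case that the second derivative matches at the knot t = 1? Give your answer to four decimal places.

s_0''(t) = -16/3 - 18·(t + 1), so s_0''(1) = -124/3. On the right, s_1''(1) = 2c, so c = -62/3.

-20.6667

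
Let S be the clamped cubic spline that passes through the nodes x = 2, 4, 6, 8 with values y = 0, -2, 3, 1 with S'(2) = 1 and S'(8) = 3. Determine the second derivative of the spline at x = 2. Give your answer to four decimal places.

Put M_i = S'' at the i-th knot. Here h = (2, 2, 2) and Δ = (-1, 5/2, -1), so the interior equations h_(i-1)·M_(i-1) + 2(h_(i-1)+h_i)·M_i + h_i·M_(i+1) = 6(Δ_i − Δ_(i-1)) read
  2·M_0 + 8·M_1 + 2·M_2 = 6(Δ_1 - Δ_0) = 21
  2·M_1 + 8·M_2 + 2·M_3 = 6(Δ_2 - Δ_1) = -21
Clamped end conditions give two more equations: 2h_0·M_0 + h_0·M_1 = 6(Δ_0 - S'(2)) = -12 and h_2·M_2 + 2h_2·M_3 = 6(S'(8) - Δ_2) = 24.
Solving the tridiagonal system: M_0 = -35/6, M_1 = 17/3, M_2 = -19/3, M_3 = 55/6.

-5.8333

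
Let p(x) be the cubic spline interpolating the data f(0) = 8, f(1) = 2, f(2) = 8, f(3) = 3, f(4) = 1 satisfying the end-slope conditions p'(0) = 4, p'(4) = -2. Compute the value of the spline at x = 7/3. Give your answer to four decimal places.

7.4722

With σ_i denoting the second derivative at x_i, h_i = 1, 1, 1, 1, and Δ_i = (y_(i+1) − y_i)/h_i = -6, 6, -5, -2:
  1·σ_0 + 4·σ_1 + 1·σ_2 = 6(Δ_1 - Δ_0) = 72
  1·σ_1 + 4·σ_2 + 1·σ_3 = 6(Δ_2 - Δ_1) = -66
  1·σ_2 + 4·σ_3 + 1·σ_4 = 6(Δ_3 - Δ_2) = 18
Clamped end conditions give two more equations: 2h_0·σ_0 + h_0·σ_1 = 6(Δ_0 - p'(0)) = -60 and h_3·σ_3 + 2h_3·σ_4 = 6(p'(4) - Δ_3) = 0.
Solving: σ_0 = -195/4, σ_1 = 75/2, σ_2 = -117/4, σ_3 = 27/2, σ_4 = -27/4.
On [2, 3], p(x) = 8 + 5/2·(x - 2) - 117/8·(x - 2)² + 57/8·(x - 2)³.
With (x - 2) = 1/3: p(7/3) = 269/36.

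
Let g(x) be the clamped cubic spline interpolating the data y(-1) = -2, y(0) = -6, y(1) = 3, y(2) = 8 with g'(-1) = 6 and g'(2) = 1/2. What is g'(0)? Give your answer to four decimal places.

With σ_i denoting the second derivative at x_i, h_i = 1, 1, 1, and Δ_i = (y_(i+1) − y_i)/h_i = -4, 9, 5:
  1·σ_0 + 4·σ_1 + 1·σ_2 = 6(Δ_1 - Δ_0) = 78
  1·σ_1 + 4·σ_2 + 1·σ_3 = 6(Δ_2 - Δ_1) = -24
Clamped end conditions give two more equations: 2h_0·σ_0 + h_0·σ_1 = 6(Δ_0 - g'(-1)) = -60 and h_2·σ_2 + 2h_2·σ_3 = 6(g'(2) - Δ_2) = -27.
Solving: σ_0 = -709/15, σ_1 = 518/15, σ_2 = -193/15, σ_3 = -106/15.
On [0, 1], g'(x) = b_1 + 2c_1·x + 3d_1·x² with b_1 = Δ_1 - h_1(2σ_1 + σ_2)/6 = -11/30, c_1 = σ_1/2 = 259/15, d_1 = (σ_2 - σ_1)/(6h_1) = -79/10. So g'(0) = -11/30.

-0.3667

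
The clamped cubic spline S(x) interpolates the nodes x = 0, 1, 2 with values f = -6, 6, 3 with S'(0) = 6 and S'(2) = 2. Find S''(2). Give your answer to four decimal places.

35.5000

Write m_i for S''(x_i). With h_i = 1, 1 and divided differences Δ_i = 12, -3, the continuity of S' gives the tridiagonal system
  1·m_0 + 4·m_1 + 1·m_2 = 6(Δ_1 - Δ_0) = -90
Clamped end conditions give two more equations: 2h_0·m_0 + h_0·m_1 = 6(Δ_0 - S'(0)) = 36 and h_1·m_1 + 2h_1·m_2 = 6(S'(2) - Δ_1) = 30.
Solving: m_0 = 77/2, m_1 = -41, m_2 = 71/2.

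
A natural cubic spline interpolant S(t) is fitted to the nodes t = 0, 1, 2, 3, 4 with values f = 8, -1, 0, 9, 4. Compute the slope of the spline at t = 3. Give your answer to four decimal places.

3.2857

With σ_i denoting the second derivative at x_i, h_i = 1, 1, 1, 1, and Δ_i = (y_(i+1) − y_i)/h_i = -9, 1, 9, -5:
  1·σ_0 + 4·σ_1 + 1·σ_2 = 6(Δ_1 - Δ_0) = 60
  1·σ_1 + 4·σ_2 + 1·σ_3 = 6(Δ_2 - Δ_1) = 48
  1·σ_2 + 4·σ_3 + 1·σ_4 = 6(Δ_3 - Δ_2) = -84
Natural end conditions: σ_0 = σ_4 = 0.
Forward elimination and back-substitution give σ_0 = 0, σ_1 = 78/7, σ_2 = 108/7, σ_3 = -174/7, σ_4 = 0.
On [3, 4], S'(t) = b_3 + 2c_3·(t - 3) + 3d_3·(t - 3)² with b_3 = Δ_3 - h_3(2σ_3 + σ_4)/6 = 23/7, c_3 = σ_3/2 = -87/7, d_3 = (σ_4 - σ_3)/(6h_3) = 29/7. So S'(3) = 23/7.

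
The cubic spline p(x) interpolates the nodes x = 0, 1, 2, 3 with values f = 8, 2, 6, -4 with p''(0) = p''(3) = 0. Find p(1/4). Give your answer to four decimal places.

5.6563

Let M_i = p''(x_i). Step sizes h_i = 1, 1, 1; slopes of the chords Δ_i = (y_(i+1) - y_i)/h_i = -6, 4, -10.
  1·M_0 + 4·M_1 + 1·M_2 = 6(Δ_1 - Δ_0) = 60
  1·M_1 + 4·M_2 + 1·M_3 = 6(Δ_2 - Δ_1) = -84
Natural end conditions: M_0 = M_3 = 0.
Solving: M_0 = 0, M_1 = 108/5, M_2 = -132/5, M_3 = 0.
On [0, 1], p(x) = 8 - 48/5·x + 0·x² + 18/5·x³.
With x = 1/4: p(1/4) = 181/32.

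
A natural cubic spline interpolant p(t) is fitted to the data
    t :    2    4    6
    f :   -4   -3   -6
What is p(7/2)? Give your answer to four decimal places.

Put M_i = p'' at the i-th knot. Here h = (2, 2) and Δ = (1/2, -3/2), so the interior equations h_(i-1)·M_(i-1) + 2(h_(i-1)+h_i)·M_i + h_i·M_(i+1) = 6(Δ_i − Δ_(i-1)) read
  2·M_0 + 8·M_1 + 2·M_2 = 6(Δ_1 - Δ_0) = -12
Natural end conditions: M_0 = M_2 = 0.
Forward elimination and back-substitution give M_0 = 0, M_1 = -3/2, M_2 = 0.
On [2, 4], p(t) = -4 + 1·(t - 2) + 0·(t - 2)² - 1/8·(t - 2)³.
With (t - 2) = 3/2: p(7/2) = -187/64.

-2.9219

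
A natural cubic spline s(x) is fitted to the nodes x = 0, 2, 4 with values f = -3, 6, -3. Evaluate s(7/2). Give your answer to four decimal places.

Write σ_i for s''(x_i). With h_i = 2, 2 and divided differences Δ_i = 9/2, -9/2, the continuity of s' gives the tridiagonal system
  2·σ_0 + 8·σ_1 + 2·σ_2 = 6(Δ_1 - Δ_0) = -54
Natural end conditions: σ_0 = σ_2 = 0.
Forward elimination and back-substitution give σ_0 = 0, σ_1 = -27/4, σ_2 = 0.
On [2, 4], s(x) = 6 + 0·(x - 2) - 27/8·(x - 2)² + 9/16·(x - 2)³.
With (x - 2) = 3/2: s(7/2) = 39/128.

0.3047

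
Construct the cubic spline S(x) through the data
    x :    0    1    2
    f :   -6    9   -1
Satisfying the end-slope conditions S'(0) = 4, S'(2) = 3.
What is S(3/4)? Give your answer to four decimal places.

6.5625

Let M_i = S''(x_i). Step sizes h_i = 1, 1; slopes of the chords Δ_i = (y_(i+1) - y_i)/h_i = 15, -10.
  1·M_0 + 4·M_1 + 1·M_2 = 6(Δ_1 - Δ_0) = -150
Clamped end conditions give two more equations: 2h_0·M_0 + h_0·M_1 = 6(Δ_0 - S'(0)) = 66 and h_1·M_1 + 2h_1·M_2 = 6(S'(2) - Δ_1) = 78.
Solving: M_0 = 70, M_1 = -74, M_2 = 76.
On [0, 1], S(x) = -6 + 4·x + 35·x² - 24·x³.
With x = 3/4: S(3/4) = 105/16.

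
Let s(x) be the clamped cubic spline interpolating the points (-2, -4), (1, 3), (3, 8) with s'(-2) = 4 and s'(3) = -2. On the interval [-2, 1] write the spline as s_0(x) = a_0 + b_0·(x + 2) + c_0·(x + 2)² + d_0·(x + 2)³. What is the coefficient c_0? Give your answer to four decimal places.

Put m_i = s'' at the i-th knot. Here h = (3, 2) and Δ = (7/3, 5/2), so the interior equations h_(i-1)·m_(i-1) + 2(h_(i-1)+h_i)·m_i + h_i·m_(i+1) = 6(Δ_i − Δ_(i-1)) read
  3·m_0 + 10·m_1 + 2·m_2 = 6(Δ_1 - Δ_0) = 1
Clamped end conditions give two more equations: 2h_0·m_0 + h_0·m_1 = 6(Δ_0 - s'(-2)) = -10 and h_1·m_1 + 2h_1·m_2 = 6(s'(3) - Δ_1) = -27.
Solving: m_0 = -89/30, m_1 = 13/5, m_2 = -161/20.
On [-2, 1], with s_0(x) = a_0 + b_0·(x + 2) + c_0·(x + 2)² + d_0·(x + 2)³: c_0 = m_0/2 = -89/60, d_0 = (m_1 - m_0)/(6h_0) = 167/540, b_0 = Δ_0 - h_0(2m_0 + m_1)/6 = 4.

-1.4833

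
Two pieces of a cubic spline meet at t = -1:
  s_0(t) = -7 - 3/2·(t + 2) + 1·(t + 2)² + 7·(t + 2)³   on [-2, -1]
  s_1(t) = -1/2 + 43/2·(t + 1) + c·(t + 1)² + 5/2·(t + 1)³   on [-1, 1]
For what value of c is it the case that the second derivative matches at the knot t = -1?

22

s_0''(t) = 2 + 42·(t + 2), so s_0''(-1) = 44. On the right, s_1''(-1) = 2c, so c = 22.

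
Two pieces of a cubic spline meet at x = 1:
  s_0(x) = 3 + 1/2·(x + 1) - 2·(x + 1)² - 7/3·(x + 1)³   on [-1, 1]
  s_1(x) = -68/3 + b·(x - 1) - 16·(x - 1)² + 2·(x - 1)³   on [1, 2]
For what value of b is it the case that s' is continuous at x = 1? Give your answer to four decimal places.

-35.5000

s_0'(x) = 1/2 - 4·(x + 1) - 7·(x + 1)², so s_0'(1) = -71/2. On the right, s_1'(1) = b, so b = -71/2.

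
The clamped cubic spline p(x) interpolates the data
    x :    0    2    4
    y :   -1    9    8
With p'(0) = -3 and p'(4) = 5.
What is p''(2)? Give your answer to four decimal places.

Let σ_i = p''(x_i). Step sizes h_i = 2, 2; slopes of the chords Δ_i = (y_(i+1) - y_i)/h_i = 5, -1/2.
  2·σ_0 + 8·σ_1 + 2·σ_2 = 6(Δ_1 - Δ_0) = -33
Clamped end conditions give two more equations: 2h_0·σ_0 + h_0·σ_1 = 6(Δ_0 - p'(0)) = 48 and h_1·σ_1 + 2h_1·σ_2 = 6(p'(4) - Δ_1) = 33.
Hence σ_0 = 145/8, σ_1 = -49/4, σ_2 = 115/8.

-12.2500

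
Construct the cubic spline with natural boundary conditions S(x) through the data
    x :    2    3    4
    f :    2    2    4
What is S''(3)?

Write M_i for S''(x_i). With h_i = 1, 1 and divided differences Δ_i = 0, 2, the continuity of S' gives the tridiagonal system
  1·M_0 + 4·M_1 + 1·M_2 = 6(Δ_1 - Δ_0) = 12
Natural end conditions: M_0 = M_2 = 0.
Forward elimination and back-substitution give M_0 = 0, M_1 = 3, M_2 = 0.

3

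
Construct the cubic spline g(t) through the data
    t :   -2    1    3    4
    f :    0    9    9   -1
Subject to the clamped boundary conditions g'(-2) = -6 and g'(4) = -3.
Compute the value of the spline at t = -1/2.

With σ_i denoting the second derivative at x_i, h_i = 3, 2, 1, and Δ_i = (y_(i+1) − y_i)/h_i = 3, 0, -10:
  3·σ_0 + 10·σ_1 + 2·σ_2 = 6(Δ_1 - Δ_0) = -18
  2·σ_1 + 6·σ_2 + 1·σ_3 = 6(Δ_2 - Δ_1) = -60
Clamped end conditions give two more equations: 2h_0·σ_0 + h_0·σ_1 = 6(Δ_0 - g'(-2)) = 54 and h_2·σ_2 + 2h_2·σ_3 = 6(g'(4) - Δ_2) = 42.
Solving: σ_0 = 10, σ_1 = -2, σ_2 = -14, σ_3 = 28.
On [-2, 1], g(t) = 0 - 6·(t + 2) + 5·(t + 2)² - 2/3·(t + 2)³.
With (t + 2) = 3/2: g(-1/2) = 0.

0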